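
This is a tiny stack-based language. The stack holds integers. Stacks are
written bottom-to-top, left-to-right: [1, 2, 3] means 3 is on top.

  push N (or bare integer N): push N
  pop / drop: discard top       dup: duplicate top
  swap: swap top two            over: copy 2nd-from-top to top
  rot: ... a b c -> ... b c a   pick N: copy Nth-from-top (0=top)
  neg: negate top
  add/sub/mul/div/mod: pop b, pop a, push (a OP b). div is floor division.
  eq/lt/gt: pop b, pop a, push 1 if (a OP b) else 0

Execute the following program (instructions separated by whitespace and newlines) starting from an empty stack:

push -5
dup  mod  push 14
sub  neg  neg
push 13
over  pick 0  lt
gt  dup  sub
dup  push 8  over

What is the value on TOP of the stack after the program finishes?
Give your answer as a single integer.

After 'push -5': [-5]
After 'dup': [-5, -5]
After 'mod': [0]
After 'push 14': [0, 14]
After 'sub': [-14]
After 'neg': [14]
After 'neg': [-14]
After 'push 13': [-14, 13]
After 'over': [-14, 13, -14]
After 'pick 0': [-14, 13, -14, -14]
After 'lt': [-14, 13, 0]
After 'gt': [-14, 1]
After 'dup': [-14, 1, 1]
After 'sub': [-14, 0]
After 'dup': [-14, 0, 0]
After 'push 8': [-14, 0, 0, 8]
After 'over': [-14, 0, 0, 8, 0]

Answer: 0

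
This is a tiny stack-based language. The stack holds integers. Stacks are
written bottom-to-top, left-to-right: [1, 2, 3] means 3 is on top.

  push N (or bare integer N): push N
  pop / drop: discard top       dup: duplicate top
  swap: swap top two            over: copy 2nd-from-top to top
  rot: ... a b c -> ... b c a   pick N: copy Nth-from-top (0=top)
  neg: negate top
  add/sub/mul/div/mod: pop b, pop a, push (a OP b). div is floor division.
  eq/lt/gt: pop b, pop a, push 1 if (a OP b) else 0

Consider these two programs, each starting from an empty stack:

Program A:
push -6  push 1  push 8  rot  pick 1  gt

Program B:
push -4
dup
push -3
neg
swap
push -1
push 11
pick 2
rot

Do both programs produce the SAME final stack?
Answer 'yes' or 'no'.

Program A trace:
  After 'push -6': [-6]
  After 'push 1': [-6, 1]
  After 'push 8': [-6, 1, 8]
  After 'rot': [1, 8, -6]
  After 'pick 1': [1, 8, -6, 8]
  After 'gt': [1, 8, 0]
Program A final stack: [1, 8, 0]

Program B trace:
  After 'push -4': [-4]
  After 'dup': [-4, -4]
  After 'push -3': [-4, -4, -3]
  After 'neg': [-4, -4, 3]
  After 'swap': [-4, 3, -4]
  After 'push -1': [-4, 3, -4, -1]
  After 'push 11': [-4, 3, -4, -1, 11]
  After 'pick 2': [-4, 3, -4, -1, 11, -4]
  After 'rot': [-4, 3, -4, 11, -4, -1]
Program B final stack: [-4, 3, -4, 11, -4, -1]
Same: no

Answer: no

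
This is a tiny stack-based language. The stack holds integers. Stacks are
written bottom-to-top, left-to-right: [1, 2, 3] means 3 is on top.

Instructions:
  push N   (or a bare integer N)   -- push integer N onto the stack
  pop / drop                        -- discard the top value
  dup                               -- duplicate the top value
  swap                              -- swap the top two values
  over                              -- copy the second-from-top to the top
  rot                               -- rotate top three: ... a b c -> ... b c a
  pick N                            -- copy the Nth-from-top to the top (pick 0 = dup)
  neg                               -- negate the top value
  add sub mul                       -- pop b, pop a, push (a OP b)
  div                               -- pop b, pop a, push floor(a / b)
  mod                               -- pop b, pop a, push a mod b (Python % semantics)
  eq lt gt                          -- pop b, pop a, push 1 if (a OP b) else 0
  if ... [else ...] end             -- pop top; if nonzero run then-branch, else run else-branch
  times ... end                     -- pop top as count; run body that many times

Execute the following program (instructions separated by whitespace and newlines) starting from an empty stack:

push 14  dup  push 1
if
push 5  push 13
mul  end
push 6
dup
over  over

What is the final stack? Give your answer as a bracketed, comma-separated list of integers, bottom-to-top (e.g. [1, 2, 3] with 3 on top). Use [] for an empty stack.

After 'push 14': [14]
After 'dup': [14, 14]
After 'push 1': [14, 14, 1]
After 'if': [14, 14]
After 'push 5': [14, 14, 5]
After 'push 13': [14, 14, 5, 13]
After 'mul': [14, 14, 65]
After 'push 6': [14, 14, 65, 6]
After 'dup': [14, 14, 65, 6, 6]
After 'over': [14, 14, 65, 6, 6, 6]
After 'over': [14, 14, 65, 6, 6, 6, 6]

Answer: [14, 14, 65, 6, 6, 6, 6]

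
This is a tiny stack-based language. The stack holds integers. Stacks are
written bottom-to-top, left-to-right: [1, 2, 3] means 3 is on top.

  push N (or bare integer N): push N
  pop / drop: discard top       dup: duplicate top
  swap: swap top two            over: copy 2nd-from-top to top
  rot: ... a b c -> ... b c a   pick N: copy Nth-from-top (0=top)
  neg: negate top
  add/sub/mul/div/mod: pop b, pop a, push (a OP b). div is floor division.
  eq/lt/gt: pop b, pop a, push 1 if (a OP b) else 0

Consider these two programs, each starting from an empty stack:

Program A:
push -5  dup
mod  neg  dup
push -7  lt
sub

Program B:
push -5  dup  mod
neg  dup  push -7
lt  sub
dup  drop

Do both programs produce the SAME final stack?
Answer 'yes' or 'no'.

Answer: yes

Derivation:
Program A trace:
  After 'push -5': [-5]
  After 'dup': [-5, -5]
  After 'mod': [0]
  After 'neg': [0]
  After 'dup': [0, 0]
  After 'push -7': [0, 0, -7]
  After 'lt': [0, 0]
  After 'sub': [0]
Program A final stack: [0]

Program B trace:
  After 'push -5': [-5]
  After 'dup': [-5, -5]
  After 'mod': [0]
  After 'neg': [0]
  After 'dup': [0, 0]
  After 'push -7': [0, 0, -7]
  After 'lt': [0, 0]
  After 'sub': [0]
  After 'dup': [0, 0]
  After 'drop': [0]
Program B final stack: [0]
Same: yes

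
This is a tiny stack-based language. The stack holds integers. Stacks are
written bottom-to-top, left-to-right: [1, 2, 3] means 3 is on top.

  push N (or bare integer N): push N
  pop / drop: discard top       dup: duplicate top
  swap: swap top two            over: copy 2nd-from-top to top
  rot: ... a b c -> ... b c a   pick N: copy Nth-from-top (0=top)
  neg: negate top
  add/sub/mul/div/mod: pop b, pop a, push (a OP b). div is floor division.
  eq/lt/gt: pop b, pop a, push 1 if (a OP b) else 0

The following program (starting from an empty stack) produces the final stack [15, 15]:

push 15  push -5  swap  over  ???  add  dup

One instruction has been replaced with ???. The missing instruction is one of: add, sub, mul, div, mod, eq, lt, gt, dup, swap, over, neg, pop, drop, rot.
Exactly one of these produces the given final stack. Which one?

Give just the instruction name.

Answer: sub

Derivation:
Stack before ???: [-5, 15, -5]
Stack after ???:  [-5, 20]
The instruction that transforms [-5, 15, -5] -> [-5, 20] is: sub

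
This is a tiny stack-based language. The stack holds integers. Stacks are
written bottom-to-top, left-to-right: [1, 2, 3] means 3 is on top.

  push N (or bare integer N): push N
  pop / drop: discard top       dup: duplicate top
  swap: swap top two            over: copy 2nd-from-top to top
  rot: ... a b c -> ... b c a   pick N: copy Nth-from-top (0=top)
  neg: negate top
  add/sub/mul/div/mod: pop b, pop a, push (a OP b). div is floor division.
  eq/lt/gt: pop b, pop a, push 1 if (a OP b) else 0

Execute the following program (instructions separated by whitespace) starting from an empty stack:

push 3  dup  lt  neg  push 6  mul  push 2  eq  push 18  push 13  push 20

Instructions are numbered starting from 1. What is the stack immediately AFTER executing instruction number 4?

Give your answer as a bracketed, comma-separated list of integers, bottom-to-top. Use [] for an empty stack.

Answer: [0]

Derivation:
Step 1 ('push 3'): [3]
Step 2 ('dup'): [3, 3]
Step 3 ('lt'): [0]
Step 4 ('neg'): [0]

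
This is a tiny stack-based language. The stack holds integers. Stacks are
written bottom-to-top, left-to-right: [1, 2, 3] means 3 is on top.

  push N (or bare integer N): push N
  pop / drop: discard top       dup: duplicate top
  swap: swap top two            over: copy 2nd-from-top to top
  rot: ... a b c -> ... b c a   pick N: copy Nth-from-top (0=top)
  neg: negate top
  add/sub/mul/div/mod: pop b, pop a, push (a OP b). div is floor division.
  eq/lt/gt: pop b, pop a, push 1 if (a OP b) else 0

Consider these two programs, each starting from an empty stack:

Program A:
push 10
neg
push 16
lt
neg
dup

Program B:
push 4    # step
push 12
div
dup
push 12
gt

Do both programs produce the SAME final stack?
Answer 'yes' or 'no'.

Answer: no

Derivation:
Program A trace:
  After 'push 10': [10]
  After 'neg': [-10]
  After 'push 16': [-10, 16]
  After 'lt': [1]
  After 'neg': [-1]
  After 'dup': [-1, -1]
Program A final stack: [-1, -1]

Program B trace:
  After 'push 4': [4]
  After 'push 12': [4, 12]
  After 'div': [0]
  After 'dup': [0, 0]
  After 'push 12': [0, 0, 12]
  After 'gt': [0, 0]
Program B final stack: [0, 0]
Same: no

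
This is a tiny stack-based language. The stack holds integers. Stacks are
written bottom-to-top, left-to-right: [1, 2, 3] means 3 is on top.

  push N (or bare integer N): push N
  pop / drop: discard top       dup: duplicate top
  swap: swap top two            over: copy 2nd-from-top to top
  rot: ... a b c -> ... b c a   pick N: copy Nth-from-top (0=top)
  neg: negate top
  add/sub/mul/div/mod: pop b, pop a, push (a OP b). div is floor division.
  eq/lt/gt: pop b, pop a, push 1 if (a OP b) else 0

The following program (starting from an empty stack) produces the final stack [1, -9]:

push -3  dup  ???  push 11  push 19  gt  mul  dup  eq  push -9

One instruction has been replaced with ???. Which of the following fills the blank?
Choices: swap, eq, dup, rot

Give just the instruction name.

Stack before ???: [-3, -3]
Stack after ???:  [1]
Checking each choice:
  swap: produces [-3, 1, -9]
  eq: MATCH
  dup: produces [-3, -3, 1, -9]
  rot: stack underflow (need 3, have 2)


Answer: eq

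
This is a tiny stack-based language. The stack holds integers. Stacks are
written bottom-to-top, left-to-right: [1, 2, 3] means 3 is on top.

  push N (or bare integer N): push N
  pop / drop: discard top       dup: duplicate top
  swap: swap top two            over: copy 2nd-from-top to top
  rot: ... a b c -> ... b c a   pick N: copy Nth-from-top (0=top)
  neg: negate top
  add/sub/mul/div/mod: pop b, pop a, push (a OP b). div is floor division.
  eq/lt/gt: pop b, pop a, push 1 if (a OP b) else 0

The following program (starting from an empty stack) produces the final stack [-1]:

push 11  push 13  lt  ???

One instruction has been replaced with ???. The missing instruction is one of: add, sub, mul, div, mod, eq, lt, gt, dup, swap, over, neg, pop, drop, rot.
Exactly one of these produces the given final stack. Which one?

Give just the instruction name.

Stack before ???: [1]
Stack after ???:  [-1]
The instruction that transforms [1] -> [-1] is: neg

Answer: neg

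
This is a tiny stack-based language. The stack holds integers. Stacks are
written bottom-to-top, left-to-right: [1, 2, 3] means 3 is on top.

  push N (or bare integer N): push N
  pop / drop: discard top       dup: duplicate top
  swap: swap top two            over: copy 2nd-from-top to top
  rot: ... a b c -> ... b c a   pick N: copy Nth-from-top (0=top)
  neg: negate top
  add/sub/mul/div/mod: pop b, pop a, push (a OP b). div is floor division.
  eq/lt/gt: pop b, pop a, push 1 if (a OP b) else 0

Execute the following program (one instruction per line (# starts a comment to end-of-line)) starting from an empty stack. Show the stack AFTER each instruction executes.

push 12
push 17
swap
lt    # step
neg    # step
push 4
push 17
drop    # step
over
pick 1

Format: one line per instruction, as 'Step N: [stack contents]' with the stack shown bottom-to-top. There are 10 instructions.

Step 1: [12]
Step 2: [12, 17]
Step 3: [17, 12]
Step 4: [0]
Step 5: [0]
Step 6: [0, 4]
Step 7: [0, 4, 17]
Step 8: [0, 4]
Step 9: [0, 4, 0]
Step 10: [0, 4, 0, 4]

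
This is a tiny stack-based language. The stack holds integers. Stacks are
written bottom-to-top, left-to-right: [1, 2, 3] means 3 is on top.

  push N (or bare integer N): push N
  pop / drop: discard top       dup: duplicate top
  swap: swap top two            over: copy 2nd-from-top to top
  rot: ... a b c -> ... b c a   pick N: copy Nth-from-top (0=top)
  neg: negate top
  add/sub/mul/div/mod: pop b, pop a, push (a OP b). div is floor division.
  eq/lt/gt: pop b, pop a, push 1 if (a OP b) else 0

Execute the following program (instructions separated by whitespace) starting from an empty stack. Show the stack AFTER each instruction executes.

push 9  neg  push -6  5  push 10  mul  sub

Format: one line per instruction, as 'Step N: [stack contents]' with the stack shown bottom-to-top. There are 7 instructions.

Step 1: [9]
Step 2: [-9]
Step 3: [-9, -6]
Step 4: [-9, -6, 5]
Step 5: [-9, -6, 5, 10]
Step 6: [-9, -6, 50]
Step 7: [-9, -56]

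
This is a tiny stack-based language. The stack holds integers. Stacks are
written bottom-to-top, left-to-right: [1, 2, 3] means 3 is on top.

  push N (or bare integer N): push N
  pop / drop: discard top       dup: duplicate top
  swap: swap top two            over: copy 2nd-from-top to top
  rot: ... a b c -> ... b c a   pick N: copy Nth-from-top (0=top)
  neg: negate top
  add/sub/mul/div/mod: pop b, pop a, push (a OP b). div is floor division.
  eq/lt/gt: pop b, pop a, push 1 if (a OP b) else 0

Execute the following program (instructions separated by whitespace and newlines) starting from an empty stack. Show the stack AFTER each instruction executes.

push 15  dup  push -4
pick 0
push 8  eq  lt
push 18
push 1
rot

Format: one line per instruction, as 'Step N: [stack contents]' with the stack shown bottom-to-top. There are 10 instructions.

Step 1: [15]
Step 2: [15, 15]
Step 3: [15, 15, -4]
Step 4: [15, 15, -4, -4]
Step 5: [15, 15, -4, -4, 8]
Step 6: [15, 15, -4, 0]
Step 7: [15, 15, 1]
Step 8: [15, 15, 1, 18]
Step 9: [15, 15, 1, 18, 1]
Step 10: [15, 15, 18, 1, 1]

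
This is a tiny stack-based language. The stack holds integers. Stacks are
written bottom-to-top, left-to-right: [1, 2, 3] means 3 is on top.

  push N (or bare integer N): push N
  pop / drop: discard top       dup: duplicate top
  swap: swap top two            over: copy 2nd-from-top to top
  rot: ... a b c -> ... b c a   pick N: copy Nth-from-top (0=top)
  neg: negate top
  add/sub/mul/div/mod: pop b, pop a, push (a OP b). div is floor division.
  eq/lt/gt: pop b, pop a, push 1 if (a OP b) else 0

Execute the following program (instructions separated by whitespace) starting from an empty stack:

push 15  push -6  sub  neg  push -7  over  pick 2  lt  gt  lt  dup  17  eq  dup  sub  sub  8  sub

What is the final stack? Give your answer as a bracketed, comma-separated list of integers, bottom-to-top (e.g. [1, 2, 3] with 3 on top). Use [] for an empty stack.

Answer: [-7]

Derivation:
After 'push 15': [15]
After 'push -6': [15, -6]
After 'sub': [21]
After 'neg': [-21]
After 'push -7': [-21, -7]
After 'over': [-21, -7, -21]
After 'pick 2': [-21, -7, -21, -21]
After 'lt': [-21, -7, 0]
After 'gt': [-21, 0]
After 'lt': [1]
After 'dup': [1, 1]
After 'push 17': [1, 1, 17]
After 'eq': [1, 0]
After 'dup': [1, 0, 0]
After 'sub': [1, 0]
After 'sub': [1]
After 'push 8': [1, 8]
After 'sub': [-7]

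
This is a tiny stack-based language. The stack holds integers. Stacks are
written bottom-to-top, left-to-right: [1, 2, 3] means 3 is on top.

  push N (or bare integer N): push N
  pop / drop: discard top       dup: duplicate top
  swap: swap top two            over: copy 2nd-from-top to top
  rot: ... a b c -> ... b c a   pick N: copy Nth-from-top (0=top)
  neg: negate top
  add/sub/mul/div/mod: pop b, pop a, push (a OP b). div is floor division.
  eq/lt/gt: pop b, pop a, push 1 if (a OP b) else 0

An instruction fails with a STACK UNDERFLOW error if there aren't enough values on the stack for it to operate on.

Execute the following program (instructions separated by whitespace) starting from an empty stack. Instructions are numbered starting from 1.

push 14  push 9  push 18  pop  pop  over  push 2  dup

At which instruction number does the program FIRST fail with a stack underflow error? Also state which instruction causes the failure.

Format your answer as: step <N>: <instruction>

Answer: step 6: over

Derivation:
Step 1 ('push 14'): stack = [14], depth = 1
Step 2 ('push 9'): stack = [14, 9], depth = 2
Step 3 ('push 18'): stack = [14, 9, 18], depth = 3
Step 4 ('pop'): stack = [14, 9], depth = 2
Step 5 ('pop'): stack = [14], depth = 1
Step 6 ('over'): needs 2 value(s) but depth is 1 — STACK UNDERFLOW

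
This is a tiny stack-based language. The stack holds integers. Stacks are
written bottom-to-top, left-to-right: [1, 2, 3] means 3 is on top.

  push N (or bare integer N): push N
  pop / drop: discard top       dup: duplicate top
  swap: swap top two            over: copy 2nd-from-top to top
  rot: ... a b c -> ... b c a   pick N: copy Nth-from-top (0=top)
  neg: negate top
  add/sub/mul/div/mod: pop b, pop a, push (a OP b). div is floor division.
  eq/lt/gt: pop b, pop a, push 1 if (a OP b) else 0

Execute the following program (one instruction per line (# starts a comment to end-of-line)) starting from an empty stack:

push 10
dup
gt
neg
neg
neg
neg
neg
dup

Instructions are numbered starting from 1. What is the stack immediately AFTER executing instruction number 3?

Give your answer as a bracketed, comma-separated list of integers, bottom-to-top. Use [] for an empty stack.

Step 1 ('push 10'): [10]
Step 2 ('dup'): [10, 10]
Step 3 ('gt'): [0]

Answer: [0]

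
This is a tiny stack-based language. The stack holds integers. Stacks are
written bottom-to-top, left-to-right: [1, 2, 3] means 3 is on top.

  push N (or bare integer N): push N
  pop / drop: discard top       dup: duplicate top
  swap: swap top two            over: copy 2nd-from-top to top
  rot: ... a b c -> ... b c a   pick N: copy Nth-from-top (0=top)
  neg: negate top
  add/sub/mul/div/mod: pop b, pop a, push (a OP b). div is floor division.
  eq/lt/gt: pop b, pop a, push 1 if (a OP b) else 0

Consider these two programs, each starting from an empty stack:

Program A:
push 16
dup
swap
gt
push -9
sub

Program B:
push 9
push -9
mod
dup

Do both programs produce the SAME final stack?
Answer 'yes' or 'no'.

Answer: no

Derivation:
Program A trace:
  After 'push 16': [16]
  After 'dup': [16, 16]
  After 'swap': [16, 16]
  After 'gt': [0]
  After 'push -9': [0, -9]
  After 'sub': [9]
Program A final stack: [9]

Program B trace:
  After 'push 9': [9]
  After 'push -9': [9, -9]
  After 'mod': [0]
  After 'dup': [0, 0]
Program B final stack: [0, 0]
Same: no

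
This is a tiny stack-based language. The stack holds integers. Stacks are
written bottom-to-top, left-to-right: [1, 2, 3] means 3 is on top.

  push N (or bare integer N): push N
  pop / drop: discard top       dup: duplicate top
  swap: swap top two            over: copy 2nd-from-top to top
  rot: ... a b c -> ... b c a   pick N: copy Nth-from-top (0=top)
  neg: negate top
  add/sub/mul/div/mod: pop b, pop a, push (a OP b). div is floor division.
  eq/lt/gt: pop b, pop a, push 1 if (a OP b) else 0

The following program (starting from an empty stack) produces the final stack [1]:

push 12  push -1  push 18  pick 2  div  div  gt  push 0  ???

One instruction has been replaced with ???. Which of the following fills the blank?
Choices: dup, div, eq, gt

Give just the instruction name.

Answer: gt

Derivation:
Stack before ???: [1, 0]
Stack after ???:  [1]
Checking each choice:
  dup: produces [1, 0, 0]
  div: division by zero
  eq: produces [0]
  gt: MATCH


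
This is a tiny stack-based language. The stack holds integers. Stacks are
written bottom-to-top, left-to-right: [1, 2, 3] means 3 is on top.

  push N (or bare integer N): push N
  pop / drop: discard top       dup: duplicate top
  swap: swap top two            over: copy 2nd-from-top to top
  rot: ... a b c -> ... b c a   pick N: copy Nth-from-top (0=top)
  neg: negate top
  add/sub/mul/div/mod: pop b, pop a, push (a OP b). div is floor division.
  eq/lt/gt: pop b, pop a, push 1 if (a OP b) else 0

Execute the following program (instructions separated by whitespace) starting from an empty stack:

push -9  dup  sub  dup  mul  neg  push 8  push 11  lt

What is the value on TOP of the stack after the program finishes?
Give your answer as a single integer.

Answer: 1

Derivation:
After 'push -9': [-9]
After 'dup': [-9, -9]
After 'sub': [0]
After 'dup': [0, 0]
After 'mul': [0]
After 'neg': [0]
After 'push 8': [0, 8]
After 'push 11': [0, 8, 11]
After 'lt': [0, 1]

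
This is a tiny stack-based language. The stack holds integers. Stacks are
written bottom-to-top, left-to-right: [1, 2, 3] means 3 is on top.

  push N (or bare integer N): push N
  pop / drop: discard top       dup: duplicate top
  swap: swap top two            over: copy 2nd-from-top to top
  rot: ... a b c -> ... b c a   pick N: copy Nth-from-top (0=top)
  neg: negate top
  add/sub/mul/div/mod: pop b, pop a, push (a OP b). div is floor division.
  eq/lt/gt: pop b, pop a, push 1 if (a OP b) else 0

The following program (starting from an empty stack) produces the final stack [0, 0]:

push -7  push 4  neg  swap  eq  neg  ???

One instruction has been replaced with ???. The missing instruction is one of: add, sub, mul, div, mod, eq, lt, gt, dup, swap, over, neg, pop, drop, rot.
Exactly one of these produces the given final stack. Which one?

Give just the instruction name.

Stack before ???: [0]
Stack after ???:  [0, 0]
The instruction that transforms [0] -> [0, 0] is: dup

Answer: dup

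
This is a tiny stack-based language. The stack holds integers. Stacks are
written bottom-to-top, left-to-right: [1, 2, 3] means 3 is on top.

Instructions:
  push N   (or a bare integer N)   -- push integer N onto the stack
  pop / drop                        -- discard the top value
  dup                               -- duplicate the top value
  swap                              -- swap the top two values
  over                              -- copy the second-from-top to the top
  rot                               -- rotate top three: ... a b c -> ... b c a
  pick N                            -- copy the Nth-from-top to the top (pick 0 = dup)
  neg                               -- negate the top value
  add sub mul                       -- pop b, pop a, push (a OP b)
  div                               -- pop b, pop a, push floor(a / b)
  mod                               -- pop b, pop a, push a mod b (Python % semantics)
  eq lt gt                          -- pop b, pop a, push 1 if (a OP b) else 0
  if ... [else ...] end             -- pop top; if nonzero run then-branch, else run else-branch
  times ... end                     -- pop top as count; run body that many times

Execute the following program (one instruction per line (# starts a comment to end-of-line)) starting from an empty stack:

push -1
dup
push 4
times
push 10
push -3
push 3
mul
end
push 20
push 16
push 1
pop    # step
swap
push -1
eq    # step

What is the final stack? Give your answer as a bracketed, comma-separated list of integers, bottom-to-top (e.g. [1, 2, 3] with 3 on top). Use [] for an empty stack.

After 'push -1': [-1]
After 'dup': [-1, -1]
After 'push 4': [-1, -1, 4]
After 'times': [-1, -1]
After 'push 10': [-1, -1, 10]
After 'push -3': [-1, -1, 10, -3]
After 'push 3': [-1, -1, 10, -3, 3]
After 'mul': [-1, -1, 10, -9]
After 'push 10': [-1, -1, 10, -9, 10]
After 'push -3': [-1, -1, 10, -9, 10, -3]
After 'push 3': [-1, -1, 10, -9, 10, -3, 3]
After 'mul': [-1, -1, 10, -9, 10, -9]
  ...
After 'mul': [-1, -1, 10, -9, 10, -9, 10, -9]
After 'push 10': [-1, -1, 10, -9, 10, -9, 10, -9, 10]
After 'push -3': [-1, -1, 10, -9, 10, -9, 10, -9, 10, -3]
After 'push 3': [-1, -1, 10, -9, 10, -9, 10, -9, 10, -3, 3]
After 'mul': [-1, -1, 10, -9, 10, -9, 10, -9, 10, -9]
After 'push 20': [-1, -1, 10, -9, 10, -9, 10, -9, 10, -9, 20]
After 'push 16': [-1, -1, 10, -9, 10, -9, 10, -9, 10, -9, 20, 16]
After 'push 1': [-1, -1, 10, -9, 10, -9, 10, -9, 10, -9, 20, 16, 1]
After 'pop': [-1, -1, 10, -9, 10, -9, 10, -9, 10, -9, 20, 16]
After 'swap': [-1, -1, 10, -9, 10, -9, 10, -9, 10, -9, 16, 20]
After 'push -1': [-1, -1, 10, -9, 10, -9, 10, -9, 10, -9, 16, 20, -1]
After 'eq': [-1, -1, 10, -9, 10, -9, 10, -9, 10, -9, 16, 0]

Answer: [-1, -1, 10, -9, 10, -9, 10, -9, 10, -9, 16, 0]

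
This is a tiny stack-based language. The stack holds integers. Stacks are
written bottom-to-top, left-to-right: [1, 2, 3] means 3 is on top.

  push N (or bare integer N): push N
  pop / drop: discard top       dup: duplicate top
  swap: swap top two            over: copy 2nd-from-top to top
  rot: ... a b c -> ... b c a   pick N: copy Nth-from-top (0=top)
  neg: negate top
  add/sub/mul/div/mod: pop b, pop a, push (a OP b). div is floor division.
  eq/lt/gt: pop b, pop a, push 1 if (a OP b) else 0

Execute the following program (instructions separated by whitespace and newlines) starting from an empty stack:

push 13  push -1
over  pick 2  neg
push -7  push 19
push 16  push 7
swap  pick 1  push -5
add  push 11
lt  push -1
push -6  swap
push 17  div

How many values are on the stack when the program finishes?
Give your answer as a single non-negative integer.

After 'push 13': stack = [13] (depth 1)
After 'push -1': stack = [13, -1] (depth 2)
After 'over': stack = [13, -1, 13] (depth 3)
After 'pick 2': stack = [13, -1, 13, 13] (depth 4)
After 'neg': stack = [13, -1, 13, -13] (depth 4)
After 'push -7': stack = [13, -1, 13, -13, -7] (depth 5)
After 'push 19': stack = [13, -1, 13, -13, -7, 19] (depth 6)
After 'push 16': stack = [13, -1, 13, -13, -7, 19, 16] (depth 7)
After 'push 7': stack = [13, -1, 13, -13, -7, 19, 16, 7] (depth 8)
After 'swap': stack = [13, -1, 13, -13, -7, 19, 7, 16] (depth 8)
After 'pick 1': stack = [13, -1, 13, -13, -7, 19, 7, 16, 7] (depth 9)
After 'push -5': stack = [13, -1, 13, -13, -7, 19, 7, 16, 7, -5] (depth 10)
After 'add': stack = [13, -1, 13, -13, -7, 19, 7, 16, 2] (depth 9)
After 'push 11': stack = [13, -1, 13, -13, -7, 19, 7, 16, 2, 11] (depth 10)
After 'lt': stack = [13, -1, 13, -13, -7, 19, 7, 16, 1] (depth 9)
After 'push -1': stack = [13, -1, 13, -13, -7, 19, 7, 16, 1, -1] (depth 10)
After 'push -6': stack = [13, -1, 13, -13, -7, 19, 7, 16, 1, -1, -6] (depth 11)
After 'swap': stack = [13, -1, 13, -13, -7, 19, 7, 16, 1, -6, -1] (depth 11)
After 'push 17': stack = [13, -1, 13, -13, -7, 19, 7, 16, 1, -6, -1, 17] (depth 12)
After 'div': stack = [13, -1, 13, -13, -7, 19, 7, 16, 1, -6, -1] (depth 11)

Answer: 11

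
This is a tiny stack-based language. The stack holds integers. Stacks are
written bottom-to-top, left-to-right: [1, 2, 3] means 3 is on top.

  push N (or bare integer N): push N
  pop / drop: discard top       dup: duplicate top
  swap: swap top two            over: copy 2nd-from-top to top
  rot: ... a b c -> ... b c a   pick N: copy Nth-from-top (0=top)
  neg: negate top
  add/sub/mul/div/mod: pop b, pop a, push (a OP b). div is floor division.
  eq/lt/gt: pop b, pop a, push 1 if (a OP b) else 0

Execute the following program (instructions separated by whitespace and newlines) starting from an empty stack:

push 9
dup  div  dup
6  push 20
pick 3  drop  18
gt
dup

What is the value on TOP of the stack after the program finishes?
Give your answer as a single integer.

After 'push 9': [9]
After 'dup': [9, 9]
After 'div': [1]
After 'dup': [1, 1]
After 'push 6': [1, 1, 6]
After 'push 20': [1, 1, 6, 20]
After 'pick 3': [1, 1, 6, 20, 1]
After 'drop': [1, 1, 6, 20]
After 'push 18': [1, 1, 6, 20, 18]
After 'gt': [1, 1, 6, 1]
After 'dup': [1, 1, 6, 1, 1]

Answer: 1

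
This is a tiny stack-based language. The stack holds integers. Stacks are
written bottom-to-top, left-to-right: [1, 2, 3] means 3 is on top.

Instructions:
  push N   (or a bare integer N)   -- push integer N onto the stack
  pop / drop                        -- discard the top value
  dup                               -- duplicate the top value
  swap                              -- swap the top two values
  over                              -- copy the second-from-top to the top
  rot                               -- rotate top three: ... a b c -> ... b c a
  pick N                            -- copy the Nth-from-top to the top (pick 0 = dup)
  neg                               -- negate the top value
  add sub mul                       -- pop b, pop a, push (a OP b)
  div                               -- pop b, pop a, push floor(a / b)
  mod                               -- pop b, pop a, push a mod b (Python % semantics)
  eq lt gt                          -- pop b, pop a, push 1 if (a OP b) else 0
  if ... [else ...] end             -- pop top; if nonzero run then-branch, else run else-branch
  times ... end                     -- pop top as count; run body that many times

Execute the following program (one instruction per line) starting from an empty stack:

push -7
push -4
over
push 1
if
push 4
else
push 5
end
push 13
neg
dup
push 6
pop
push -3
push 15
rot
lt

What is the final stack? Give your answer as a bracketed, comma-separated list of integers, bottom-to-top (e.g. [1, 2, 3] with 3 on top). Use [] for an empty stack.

Answer: [-7, -4, -7, 4, -13, -3, 0]

Derivation:
After 'push -7': [-7]
After 'push -4': [-7, -4]
After 'over': [-7, -4, -7]
After 'push 1': [-7, -4, -7, 1]
After 'if': [-7, -4, -7]
After 'push 4': [-7, -4, -7, 4]
After 'push 13': [-7, -4, -7, 4, 13]
After 'neg': [-7, -4, -7, 4, -13]
After 'dup': [-7, -4, -7, 4, -13, -13]
After 'push 6': [-7, -4, -7, 4, -13, -13, 6]
After 'pop': [-7, -4, -7, 4, -13, -13]
After 'push -3': [-7, -4, -7, 4, -13, -13, -3]
After 'push 15': [-7, -4, -7, 4, -13, -13, -3, 15]
After 'rot': [-7, -4, -7, 4, -13, -3, 15, -13]
After 'lt': [-7, -4, -7, 4, -13, -3, 0]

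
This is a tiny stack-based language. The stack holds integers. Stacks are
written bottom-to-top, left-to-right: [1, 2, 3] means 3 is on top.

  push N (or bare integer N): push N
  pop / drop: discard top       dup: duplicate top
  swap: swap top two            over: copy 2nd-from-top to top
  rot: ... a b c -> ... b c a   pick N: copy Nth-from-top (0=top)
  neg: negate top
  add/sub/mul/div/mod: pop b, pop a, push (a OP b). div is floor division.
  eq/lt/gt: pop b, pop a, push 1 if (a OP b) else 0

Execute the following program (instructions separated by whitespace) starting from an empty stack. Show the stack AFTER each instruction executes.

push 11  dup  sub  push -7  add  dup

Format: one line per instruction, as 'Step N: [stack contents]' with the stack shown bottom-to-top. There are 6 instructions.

Step 1: [11]
Step 2: [11, 11]
Step 3: [0]
Step 4: [0, -7]
Step 5: [-7]
Step 6: [-7, -7]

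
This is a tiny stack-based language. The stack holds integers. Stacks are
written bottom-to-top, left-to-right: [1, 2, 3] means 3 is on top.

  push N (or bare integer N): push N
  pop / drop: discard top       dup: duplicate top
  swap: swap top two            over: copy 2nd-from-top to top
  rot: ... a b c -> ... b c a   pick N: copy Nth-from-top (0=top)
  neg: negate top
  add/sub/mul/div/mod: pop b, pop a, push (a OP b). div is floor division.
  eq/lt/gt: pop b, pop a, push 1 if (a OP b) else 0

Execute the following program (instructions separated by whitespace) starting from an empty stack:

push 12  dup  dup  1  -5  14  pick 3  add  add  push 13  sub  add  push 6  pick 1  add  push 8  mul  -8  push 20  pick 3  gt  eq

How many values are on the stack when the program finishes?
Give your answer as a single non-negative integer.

After 'push 12': stack = [12] (depth 1)
After 'dup': stack = [12, 12] (depth 2)
After 'dup': stack = [12, 12, 12] (depth 3)
After 'push 1': stack = [12, 12, 12, 1] (depth 4)
After 'push -5': stack = [12, 12, 12, 1, -5] (depth 5)
After 'push 14': stack = [12, 12, 12, 1, -5, 14] (depth 6)
After 'pick 3': stack = [12, 12, 12, 1, -5, 14, 12] (depth 7)
After 'add': stack = [12, 12, 12, 1, -5, 26] (depth 6)
After 'add': stack = [12, 12, 12, 1, 21] (depth 5)
After 'push 13': stack = [12, 12, 12, 1, 21, 13] (depth 6)
  ...
After 'push 6': stack = [12, 12, 12, 9, 6] (depth 5)
After 'pick 1': stack = [12, 12, 12, 9, 6, 9] (depth 6)
After 'add': stack = [12, 12, 12, 9, 15] (depth 5)
After 'push 8': stack = [12, 12, 12, 9, 15, 8] (depth 6)
After 'mul': stack = [12, 12, 12, 9, 120] (depth 5)
After 'push -8': stack = [12, 12, 12, 9, 120, -8] (depth 6)
After 'push 20': stack = [12, 12, 12, 9, 120, -8, 20] (depth 7)
After 'pick 3': stack = [12, 12, 12, 9, 120, -8, 20, 9] (depth 8)
After 'gt': stack = [12, 12, 12, 9, 120, -8, 1] (depth 7)
After 'eq': stack = [12, 12, 12, 9, 120, 0] (depth 6)

Answer: 6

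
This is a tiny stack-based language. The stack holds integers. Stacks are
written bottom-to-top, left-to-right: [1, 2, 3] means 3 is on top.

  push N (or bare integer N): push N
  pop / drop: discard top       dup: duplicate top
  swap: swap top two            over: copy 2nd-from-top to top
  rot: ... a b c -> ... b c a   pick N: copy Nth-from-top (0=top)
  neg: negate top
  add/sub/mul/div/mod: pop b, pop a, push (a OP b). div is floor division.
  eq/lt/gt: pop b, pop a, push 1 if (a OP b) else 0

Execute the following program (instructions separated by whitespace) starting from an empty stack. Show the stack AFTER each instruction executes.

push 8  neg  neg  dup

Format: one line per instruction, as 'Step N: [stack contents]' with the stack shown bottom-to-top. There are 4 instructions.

Step 1: [8]
Step 2: [-8]
Step 3: [8]
Step 4: [8, 8]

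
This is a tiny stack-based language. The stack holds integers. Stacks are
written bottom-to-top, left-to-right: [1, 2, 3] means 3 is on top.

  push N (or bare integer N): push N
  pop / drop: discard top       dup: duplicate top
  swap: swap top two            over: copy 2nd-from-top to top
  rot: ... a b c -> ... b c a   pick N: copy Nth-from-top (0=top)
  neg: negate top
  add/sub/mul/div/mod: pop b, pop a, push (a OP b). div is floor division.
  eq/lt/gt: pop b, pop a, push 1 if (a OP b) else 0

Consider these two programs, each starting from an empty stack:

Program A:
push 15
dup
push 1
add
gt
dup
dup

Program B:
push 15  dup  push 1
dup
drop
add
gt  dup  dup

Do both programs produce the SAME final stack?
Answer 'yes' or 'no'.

Program A trace:
  After 'push 15': [15]
  After 'dup': [15, 15]
  After 'push 1': [15, 15, 1]
  After 'add': [15, 16]
  After 'gt': [0]
  After 'dup': [0, 0]
  After 'dup': [0, 0, 0]
Program A final stack: [0, 0, 0]

Program B trace:
  After 'push 15': [15]
  After 'dup': [15, 15]
  After 'push 1': [15, 15, 1]
  After 'dup': [15, 15, 1, 1]
  After 'drop': [15, 15, 1]
  After 'add': [15, 16]
  After 'gt': [0]
  After 'dup': [0, 0]
  After 'dup': [0, 0, 0]
Program B final stack: [0, 0, 0]
Same: yes

Answer: yes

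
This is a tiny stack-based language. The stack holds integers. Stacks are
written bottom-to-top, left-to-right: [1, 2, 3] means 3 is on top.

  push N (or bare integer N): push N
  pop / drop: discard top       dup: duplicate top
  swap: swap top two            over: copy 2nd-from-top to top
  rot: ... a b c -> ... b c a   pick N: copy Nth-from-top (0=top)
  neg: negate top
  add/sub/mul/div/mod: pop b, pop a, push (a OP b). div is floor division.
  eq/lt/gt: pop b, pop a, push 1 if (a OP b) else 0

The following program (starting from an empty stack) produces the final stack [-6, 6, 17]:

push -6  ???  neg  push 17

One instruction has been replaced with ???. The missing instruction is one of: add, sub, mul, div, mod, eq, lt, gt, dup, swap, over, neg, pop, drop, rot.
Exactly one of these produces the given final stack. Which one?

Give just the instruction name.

Answer: dup

Derivation:
Stack before ???: [-6]
Stack after ???:  [-6, -6]
The instruction that transforms [-6] -> [-6, -6] is: dup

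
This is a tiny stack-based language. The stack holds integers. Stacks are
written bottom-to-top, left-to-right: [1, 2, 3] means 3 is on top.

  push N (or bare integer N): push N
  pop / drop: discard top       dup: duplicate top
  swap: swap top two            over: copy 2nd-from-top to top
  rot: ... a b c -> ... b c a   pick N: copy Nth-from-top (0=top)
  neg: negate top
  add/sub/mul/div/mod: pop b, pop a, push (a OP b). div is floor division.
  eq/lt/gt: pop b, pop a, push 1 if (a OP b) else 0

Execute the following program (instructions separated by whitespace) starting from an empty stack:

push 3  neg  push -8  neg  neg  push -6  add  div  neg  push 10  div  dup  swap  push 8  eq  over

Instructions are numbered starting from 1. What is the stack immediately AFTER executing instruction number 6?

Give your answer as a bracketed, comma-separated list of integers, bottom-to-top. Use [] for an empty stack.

Answer: [-3, -8, -6]

Derivation:
Step 1 ('push 3'): [3]
Step 2 ('neg'): [-3]
Step 3 ('push -8'): [-3, -8]
Step 4 ('neg'): [-3, 8]
Step 5 ('neg'): [-3, -8]
Step 6 ('push -6'): [-3, -8, -6]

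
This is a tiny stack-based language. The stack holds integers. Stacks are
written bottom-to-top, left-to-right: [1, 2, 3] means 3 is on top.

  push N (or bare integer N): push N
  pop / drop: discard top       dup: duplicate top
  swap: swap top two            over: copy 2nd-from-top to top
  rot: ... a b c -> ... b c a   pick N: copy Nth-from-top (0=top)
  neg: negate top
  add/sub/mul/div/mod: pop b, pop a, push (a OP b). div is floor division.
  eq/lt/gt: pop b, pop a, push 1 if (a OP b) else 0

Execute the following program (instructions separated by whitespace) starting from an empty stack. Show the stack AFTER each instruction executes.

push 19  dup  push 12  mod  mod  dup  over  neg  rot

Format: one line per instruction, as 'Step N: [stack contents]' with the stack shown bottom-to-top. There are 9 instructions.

Step 1: [19]
Step 2: [19, 19]
Step 3: [19, 19, 12]
Step 4: [19, 7]
Step 5: [5]
Step 6: [5, 5]
Step 7: [5, 5, 5]
Step 8: [5, 5, -5]
Step 9: [5, -5, 5]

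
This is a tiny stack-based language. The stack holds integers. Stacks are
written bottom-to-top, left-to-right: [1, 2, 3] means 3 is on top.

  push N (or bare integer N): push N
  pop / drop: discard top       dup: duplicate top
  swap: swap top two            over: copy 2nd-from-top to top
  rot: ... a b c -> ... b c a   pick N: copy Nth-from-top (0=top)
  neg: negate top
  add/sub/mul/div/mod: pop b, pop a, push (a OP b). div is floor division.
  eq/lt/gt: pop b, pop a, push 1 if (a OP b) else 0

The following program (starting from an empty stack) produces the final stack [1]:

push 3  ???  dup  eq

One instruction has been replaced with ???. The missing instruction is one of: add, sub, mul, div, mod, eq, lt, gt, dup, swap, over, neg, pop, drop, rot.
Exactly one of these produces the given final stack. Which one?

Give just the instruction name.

Answer: neg

Derivation:
Stack before ???: [3]
Stack after ???:  [-3]
The instruction that transforms [3] -> [-3] is: neg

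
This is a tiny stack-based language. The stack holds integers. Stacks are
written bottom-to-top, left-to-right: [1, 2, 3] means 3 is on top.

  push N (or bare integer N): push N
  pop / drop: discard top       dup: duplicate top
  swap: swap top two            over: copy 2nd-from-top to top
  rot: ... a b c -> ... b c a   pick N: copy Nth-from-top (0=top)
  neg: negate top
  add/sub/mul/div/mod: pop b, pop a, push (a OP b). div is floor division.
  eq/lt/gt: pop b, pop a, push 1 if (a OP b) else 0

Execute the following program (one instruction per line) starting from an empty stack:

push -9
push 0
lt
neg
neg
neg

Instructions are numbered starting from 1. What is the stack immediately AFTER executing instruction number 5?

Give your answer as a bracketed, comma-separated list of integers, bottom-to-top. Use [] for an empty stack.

Answer: [1]

Derivation:
Step 1 ('push -9'): [-9]
Step 2 ('push 0'): [-9, 0]
Step 3 ('lt'): [1]
Step 4 ('neg'): [-1]
Step 5 ('neg'): [1]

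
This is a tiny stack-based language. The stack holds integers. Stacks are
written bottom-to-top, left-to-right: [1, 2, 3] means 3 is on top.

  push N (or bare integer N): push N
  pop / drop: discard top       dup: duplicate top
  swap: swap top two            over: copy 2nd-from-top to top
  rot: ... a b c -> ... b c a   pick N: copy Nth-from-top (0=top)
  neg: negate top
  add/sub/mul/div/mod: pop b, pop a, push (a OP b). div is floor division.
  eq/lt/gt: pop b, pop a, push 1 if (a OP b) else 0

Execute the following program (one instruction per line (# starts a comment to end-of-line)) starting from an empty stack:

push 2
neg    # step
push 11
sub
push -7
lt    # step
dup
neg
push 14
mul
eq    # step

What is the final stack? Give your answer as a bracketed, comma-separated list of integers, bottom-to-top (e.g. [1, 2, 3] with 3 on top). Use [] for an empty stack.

After 'push 2': [2]
After 'neg': [-2]
After 'push 11': [-2, 11]
After 'sub': [-13]
After 'push -7': [-13, -7]
After 'lt': [1]
After 'dup': [1, 1]
After 'neg': [1, -1]
After 'push 14': [1, -1, 14]
After 'mul': [1, -14]
After 'eq': [0]

Answer: [0]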